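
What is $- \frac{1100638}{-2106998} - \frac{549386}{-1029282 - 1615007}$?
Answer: $\frac{2033980079805}{2785755817211} \approx 0.73014$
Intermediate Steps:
$- \frac{1100638}{-2106998} - \frac{549386}{-1029282 - 1615007} = \left(-1100638\right) \left(- \frac{1}{2106998}\right) - \frac{549386}{-1029282 - 1615007} = \frac{550319}{1053499} - \frac{549386}{-2644289} = \frac{550319}{1053499} - - \frac{549386}{2644289} = \frac{550319}{1053499} + \frac{549386}{2644289} = \frac{2033980079805}{2785755817211}$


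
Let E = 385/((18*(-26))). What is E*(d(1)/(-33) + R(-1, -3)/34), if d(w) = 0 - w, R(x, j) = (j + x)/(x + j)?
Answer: -2345/47736 ≈ -0.049124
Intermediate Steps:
R(x, j) = 1 (R(x, j) = (j + x)/(j + x) = 1)
d(w) = -w
E = -385/468 (E = 385/(-468) = 385*(-1/468) = -385/468 ≈ -0.82265)
E*(d(1)/(-33) + R(-1, -3)/34) = -385*(-1*1/(-33) + 1/34)/468 = -385*(-1*(-1/33) + 1*(1/34))/468 = -385*(1/33 + 1/34)/468 = -385/468*67/1122 = -2345/47736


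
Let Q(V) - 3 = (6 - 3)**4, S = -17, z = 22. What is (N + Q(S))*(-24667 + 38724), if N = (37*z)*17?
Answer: 195701554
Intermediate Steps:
Q(V) = 84 (Q(V) = 3 + (6 - 3)**4 = 3 + 3**4 = 3 + 81 = 84)
N = 13838 (N = (37*22)*17 = 814*17 = 13838)
(N + Q(S))*(-24667 + 38724) = (13838 + 84)*(-24667 + 38724) = 13922*14057 = 195701554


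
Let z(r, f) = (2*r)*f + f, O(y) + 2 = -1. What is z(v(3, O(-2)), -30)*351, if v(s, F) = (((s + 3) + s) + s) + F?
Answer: -200070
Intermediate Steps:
O(y) = -3 (O(y) = -2 - 1 = -3)
v(s, F) = 3 + F + 3*s (v(s, F) = (((3 + s) + s) + s) + F = ((3 + 2*s) + s) + F = (3 + 3*s) + F = 3 + F + 3*s)
z(r, f) = f + 2*f*r (z(r, f) = 2*f*r + f = f + 2*f*r)
z(v(3, O(-2)), -30)*351 = -30*(1 + 2*(3 - 3 + 3*3))*351 = -30*(1 + 2*(3 - 3 + 9))*351 = -30*(1 + 2*9)*351 = -30*(1 + 18)*351 = -30*19*351 = -570*351 = -200070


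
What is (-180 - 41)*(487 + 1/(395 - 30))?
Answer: -39284076/365 ≈ -1.0763e+5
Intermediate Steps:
(-180 - 41)*(487 + 1/(395 - 30)) = -221*(487 + 1/365) = -221*177756/365 = -39284076/365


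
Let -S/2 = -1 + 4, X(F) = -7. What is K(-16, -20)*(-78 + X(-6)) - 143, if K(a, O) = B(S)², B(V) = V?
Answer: -3203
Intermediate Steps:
S = -6 (S = -2*(-1 + 4) = -2*3 = -6)
K(a, O) = 36 (K(a, O) = (-6)² = 36)
K(-16, -20)*(-78 + X(-6)) - 143 = 36*(-78 - 7) - 143 = 36*(-85) - 143 = -3060 - 143 = -3203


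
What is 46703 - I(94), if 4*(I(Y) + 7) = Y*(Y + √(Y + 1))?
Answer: 44501 - 47*√95/2 ≈ 44272.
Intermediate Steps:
I(Y) = -7 + Y*(Y + √(1 + Y))/4 (I(Y) = -7 + (Y*(Y + √(Y + 1)))/4 = -7 + (Y*(Y + √(1 + Y)))/4 = -7 + Y*(Y + √(1 + Y))/4)
46703 - I(94) = 46703 - (-7 + (¼)*94² + (¼)*94*√(1 + 94)) = 46703 - (-7 + (¼)*8836 + (¼)*94*√95) = 46703 - (-7 + 2209 + 47*√95/2) = 46703 - (2202 + 47*√95/2) = 46703 + (-2202 - 47*√95/2) = 44501 - 47*√95/2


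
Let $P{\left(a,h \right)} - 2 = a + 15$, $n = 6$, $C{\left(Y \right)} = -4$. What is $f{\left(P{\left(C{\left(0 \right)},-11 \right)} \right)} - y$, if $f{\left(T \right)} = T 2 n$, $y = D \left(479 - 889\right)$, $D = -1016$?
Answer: $-416404$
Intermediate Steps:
$P{\left(a,h \right)} = 17 + a$ ($P{\left(a,h \right)} = 2 + \left(a + 15\right) = 2 + \left(15 + a\right) = 17 + a$)
$y = 416560$ ($y = - 1016 \left(479 - 889\right) = \left(-1016\right) \left(-410\right) = 416560$)
$f{\left(T \right)} = 12 T$ ($f{\left(T \right)} = T 2 \cdot 6 = 2 T 6 = 12 T$)
$f{\left(P{\left(C{\left(0 \right)},-11 \right)} \right)} - y = 12 \left(17 - 4\right) - 416560 = 12 \cdot 13 - 416560 = 156 - 416560 = -416404$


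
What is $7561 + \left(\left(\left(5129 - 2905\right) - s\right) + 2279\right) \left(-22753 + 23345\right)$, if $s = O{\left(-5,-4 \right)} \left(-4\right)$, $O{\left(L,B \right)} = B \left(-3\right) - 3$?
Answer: $2694649$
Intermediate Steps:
$O{\left(L,B \right)} = -3 - 3 B$ ($O{\left(L,B \right)} = - 3 B - 3 = -3 - 3 B$)
$s = -36$ ($s = \left(-3 - -12\right) \left(-4\right) = \left(-3 + 12\right) \left(-4\right) = 9 \left(-4\right) = -36$)
$7561 + \left(\left(\left(5129 - 2905\right) - s\right) + 2279\right) \left(-22753 + 23345\right) = 7561 + \left(\left(\left(5129 - 2905\right) - -36\right) + 2279\right) \left(-22753 + 23345\right) = 7561 + \left(\left(2224 + 36\right) + 2279\right) 592 = 7561 + \left(2260 + 2279\right) 592 = 7561 + 4539 \cdot 592 = 7561 + 2687088 = 2694649$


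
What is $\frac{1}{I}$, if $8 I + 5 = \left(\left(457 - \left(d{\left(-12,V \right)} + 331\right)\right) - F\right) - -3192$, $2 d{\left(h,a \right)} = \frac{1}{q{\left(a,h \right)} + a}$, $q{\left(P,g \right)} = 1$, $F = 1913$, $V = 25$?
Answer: $\frac{416}{72799} \approx 0.0057144$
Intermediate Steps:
$d{\left(h,a \right)} = \frac{1}{2 \left(1 + a\right)}$
$I = \frac{72799}{416}$ ($I = - \frac{5}{8} + \frac{\left(\left(457 - \left(\frac{1}{2 \left(1 + 25\right)} + 331\right)\right) - 1913\right) - -3192}{8} = - \frac{5}{8} + \frac{\left(\left(457 - \left(\frac{1}{2 \cdot 26} + 331\right)\right) - 1913\right) + 3192}{8} = - \frac{5}{8} + \frac{\left(\left(457 - \left(\frac{1}{2} \cdot \frac{1}{26} + 331\right)\right) - 1913\right) + 3192}{8} = - \frac{5}{8} + \frac{\left(\left(457 - \left(\frac{1}{52} + 331\right)\right) - 1913\right) + 3192}{8} = - \frac{5}{8} + \frac{\left(\left(457 - \frac{17213}{52}\right) - 1913\right) + 3192}{8} = - \frac{5}{8} + \frac{\left(\frac{6551}{52} - 1913\right) + 3192}{8} = - \frac{5}{8} + \frac{- \frac{92925}{52} + 3192}{8} = - \frac{5}{8} + \frac{1}{8} \cdot \frac{73059}{52} = - \frac{5}{8} + \frac{73059}{416} = \frac{72799}{416} \approx 175.0$)
$\frac{1}{I} = \frac{1}{\frac{72799}{416}} = \frac{416}{72799}$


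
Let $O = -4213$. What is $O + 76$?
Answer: $-4137$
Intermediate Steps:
$O + 76 = -4213 + 76 = -4137$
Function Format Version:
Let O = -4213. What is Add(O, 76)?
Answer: -4137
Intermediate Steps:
Add(O, 76) = Add(-4213, 76) = -4137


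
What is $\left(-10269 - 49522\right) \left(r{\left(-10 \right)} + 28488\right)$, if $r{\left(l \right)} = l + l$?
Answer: $-1702130188$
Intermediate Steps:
$r{\left(l \right)} = 2 l$
$\left(-10269 - 49522\right) \left(r{\left(-10 \right)} + 28488\right) = \left(-10269 - 49522\right) \left(2 \left(-10\right) + 28488\right) = - 59791 \left(-20 + 28488\right) = \left(-59791\right) 28468 = -1702130188$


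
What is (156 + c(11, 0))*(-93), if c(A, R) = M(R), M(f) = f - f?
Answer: -14508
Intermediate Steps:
M(f) = 0
c(A, R) = 0
(156 + c(11, 0))*(-93) = (156 + 0)*(-93) = 156*(-93) = -14508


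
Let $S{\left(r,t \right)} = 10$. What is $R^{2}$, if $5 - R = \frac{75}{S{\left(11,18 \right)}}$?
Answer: $\frac{25}{4} \approx 6.25$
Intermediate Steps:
$R = - \frac{5}{2}$ ($R = 5 - \frac{75}{10} = 5 - 75 \cdot \frac{1}{10} = 5 - \frac{15}{2} = - \frac{5}{2} \approx -2.5$)
$R^{2} = \left(- \frac{5}{2}\right)^{2} = \frac{25}{4}$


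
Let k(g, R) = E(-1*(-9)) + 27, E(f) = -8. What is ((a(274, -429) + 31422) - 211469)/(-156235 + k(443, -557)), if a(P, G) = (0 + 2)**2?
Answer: 180043/156216 ≈ 1.1525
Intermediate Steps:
a(P, G) = 4 (a(P, G) = 2**2 = 4)
k(g, R) = 19 (k(g, R) = -8 + 27 = 19)
((a(274, -429) + 31422) - 211469)/(-156235 + k(443, -557)) = ((4 + 31422) - 211469)/(-156235 + 19) = (31426 - 211469)/(-156216) = -180043*(-1/156216) = 180043/156216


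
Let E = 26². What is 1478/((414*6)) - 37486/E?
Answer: -5757256/104949 ≈ -54.858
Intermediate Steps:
E = 676
1478/((414*6)) - 37486/E = 1478/((414*6)) - 37486/676 = 1478/2484 - 37486*1/676 = 1478*(1/2484) - 18743/338 = 739/1242 - 18743/338 = -5757256/104949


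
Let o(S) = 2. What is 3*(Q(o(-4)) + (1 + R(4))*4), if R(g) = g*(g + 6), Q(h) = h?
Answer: 498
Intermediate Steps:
R(g) = g*(6 + g)
3*(Q(o(-4)) + (1 + R(4))*4) = 3*(2 + (1 + 4*(6 + 4))*4) = 3*(2 + (1 + 4*10)*4) = 3*(2 + (1 + 40)*4) = 3*(2 + 41*4) = 3*(2 + 164) = 3*166 = 498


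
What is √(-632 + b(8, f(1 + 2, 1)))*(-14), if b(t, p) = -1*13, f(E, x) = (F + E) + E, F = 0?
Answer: -14*I*√645 ≈ -355.56*I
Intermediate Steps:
f(E, x) = 2*E (f(E, x) = (0 + E) + E = E + E = 2*E)
b(t, p) = -13
√(-632 + b(8, f(1 + 2, 1)))*(-14) = √(-632 - 13)*(-14) = √(-645)*(-14) = (I*√645)*(-14) = -14*I*√645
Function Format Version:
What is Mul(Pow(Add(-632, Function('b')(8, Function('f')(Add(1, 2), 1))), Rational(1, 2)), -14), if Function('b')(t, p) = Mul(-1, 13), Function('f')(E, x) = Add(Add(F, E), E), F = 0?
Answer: Mul(-14, I, Pow(645, Rational(1, 2))) ≈ Mul(-355.56, I)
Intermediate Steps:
Function('f')(E, x) = Mul(2, E) (Function('f')(E, x) = Add(Add(0, E), E) = Add(E, E) = Mul(2, E))
Function('b')(t, p) = -13
Mul(Pow(Add(-632, Function('b')(8, Function('f')(Add(1, 2), 1))), Rational(1, 2)), -14) = Mul(Pow(Add(-632, -13), Rational(1, 2)), -14) = Mul(Pow(-645, Rational(1, 2)), -14) = Mul(Mul(I, Pow(645, Rational(1, 2))), -14) = Mul(-14, I, Pow(645, Rational(1, 2)))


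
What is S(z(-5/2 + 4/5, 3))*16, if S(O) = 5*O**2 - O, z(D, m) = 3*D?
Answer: 10812/5 ≈ 2162.4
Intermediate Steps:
S(O) = -O + 5*O**2
S(z(-5/2 + 4/5, 3))*16 = ((3*(-5/2 + 4/5))*(-1 + 5*(3*(-5/2 + 4/5))))*16 = ((3*(-17/10))*(-1 + 5*(3*(-17/10))))*16 = -51*(-1 + 5*(-51/10))/10*16 = -51*(-1 - 51/2)/10*16 = -51/10*(-53/2)*16 = (2703/20)*16 = 10812/5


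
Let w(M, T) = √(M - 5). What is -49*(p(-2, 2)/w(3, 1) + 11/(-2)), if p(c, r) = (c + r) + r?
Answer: 539/2 + 49*I*√2 ≈ 269.5 + 69.297*I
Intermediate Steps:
w(M, T) = √(-5 + M)
p(c, r) = c + 2*r
-49*(p(-2, 2)/w(3, 1) + 11/(-2)) = -49*((-2 + 2*2)/(√(-5 + 3)) + 11/(-2)) = -49*((-2 + 4)/(√(-2)) + 11*(-½)) = -49*(2/((I*√2)) - 11/2) = -49*(2*(-I*√2/2) - 11/2) = -49*(-I*√2 - 11/2) = -49*(-11/2 - I*√2) = 539/2 + 49*I*√2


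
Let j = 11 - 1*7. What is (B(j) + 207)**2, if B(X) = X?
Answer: 44521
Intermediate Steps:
j = 4 (j = 11 - 7 = 4)
(B(j) + 207)**2 = (4 + 207)**2 = 211**2 = 44521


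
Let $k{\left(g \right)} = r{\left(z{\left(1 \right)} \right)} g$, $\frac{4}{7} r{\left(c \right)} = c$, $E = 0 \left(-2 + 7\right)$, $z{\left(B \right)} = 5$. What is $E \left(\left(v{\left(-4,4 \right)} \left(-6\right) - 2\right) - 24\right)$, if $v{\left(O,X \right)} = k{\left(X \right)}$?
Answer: $0$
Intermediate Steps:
$E = 0$ ($E = 0 \cdot 5 = 0$)
$r{\left(c \right)} = \frac{7 c}{4}$
$k{\left(g \right)} = \frac{35 g}{4}$ ($k{\left(g \right)} = \frac{7}{4} \cdot 5 g = \frac{35 g}{4}$)
$v{\left(O,X \right)} = \frac{35 X}{4}$
$E \left(\left(v{\left(-4,4 \right)} \left(-6\right) - 2\right) - 24\right) = 0 \left(\left(\frac{35}{4} \cdot 4 \left(-6\right) - 2\right) - 24\right) = 0 \left(\left(35 \left(-6\right) - 2\right) - 24\right) = 0 \left(\left(-210 - 2\right) - 24\right) = 0 \left(-212 - 24\right) = 0 \left(-236\right) = 0$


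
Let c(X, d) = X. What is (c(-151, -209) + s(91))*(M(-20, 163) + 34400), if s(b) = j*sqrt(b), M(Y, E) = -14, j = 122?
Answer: -5192286 + 4195092*sqrt(91) ≈ 3.4826e+7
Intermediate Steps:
s(b) = 122*sqrt(b)
(c(-151, -209) + s(91))*(M(-20, 163) + 34400) = (-151 + 122*sqrt(91))*(-14 + 34400) = (-151 + 122*sqrt(91))*34386 = -5192286 + 4195092*sqrt(91)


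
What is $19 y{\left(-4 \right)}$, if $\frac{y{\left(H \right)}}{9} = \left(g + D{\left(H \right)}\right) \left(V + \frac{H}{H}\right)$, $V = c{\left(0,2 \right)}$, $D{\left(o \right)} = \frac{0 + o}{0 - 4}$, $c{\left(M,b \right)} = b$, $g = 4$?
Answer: $2565$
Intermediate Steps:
$D{\left(o \right)} = - \frac{o}{4}$ ($D{\left(o \right)} = \frac{o}{-4} = o \left(- \frac{1}{4}\right) = - \frac{o}{4}$)
$V = 2$
$y{\left(H \right)} = 108 - \frac{27 H}{4}$ ($y{\left(H \right)} = 9 \left(4 - \frac{H}{4}\right) \left(2 + \frac{H}{H}\right) = 9 \left(4 - \frac{H}{4}\right) \left(2 + 1\right) = 9 \left(4 - \frac{H}{4}\right) 3 = 9 \left(12 - \frac{3 H}{4}\right) = 108 - \frac{27 H}{4}$)
$19 y{\left(-4 \right)} = 19 \left(108 - -27\right) = 19 \left(108 + 27\right) = 19 \cdot 135 = 2565$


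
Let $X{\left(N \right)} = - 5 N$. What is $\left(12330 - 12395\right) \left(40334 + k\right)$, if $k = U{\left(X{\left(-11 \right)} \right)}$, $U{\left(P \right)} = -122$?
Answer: $-2613780$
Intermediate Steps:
$k = -122$
$\left(12330 - 12395\right) \left(40334 + k\right) = \left(12330 - 12395\right) \left(40334 - 122\right) = \left(-65\right) 40212 = -2613780$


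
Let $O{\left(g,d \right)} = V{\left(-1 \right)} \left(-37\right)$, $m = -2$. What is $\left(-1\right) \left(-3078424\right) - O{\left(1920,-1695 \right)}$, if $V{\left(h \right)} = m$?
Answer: $3078350$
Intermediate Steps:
$V{\left(h \right)} = -2$
$O{\left(g,d \right)} = 74$ ($O{\left(g,d \right)} = \left(-2\right) \left(-37\right) = 74$)
$\left(-1\right) \left(-3078424\right) - O{\left(1920,-1695 \right)} = \left(-1\right) \left(-3078424\right) - 74 = 3078424 - 74 = 3078350$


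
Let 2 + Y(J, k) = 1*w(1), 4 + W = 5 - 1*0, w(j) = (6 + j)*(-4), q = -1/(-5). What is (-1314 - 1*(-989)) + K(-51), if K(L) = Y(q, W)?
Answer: -355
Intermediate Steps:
q = ⅕ (q = -1*(-⅕) = ⅕ ≈ 0.20000)
w(j) = -24 - 4*j
W = 1 (W = -4 + (5 - 1*0) = -4 + (5 + 0) = -4 + 5 = 1)
Y(J, k) = -30 (Y(J, k) = -2 + 1*(-24 - 4*1) = -2 + 1*(-24 - 4) = -2 + 1*(-28) = -2 - 28 = -30)
K(L) = -30
(-1314 - 1*(-989)) + K(-51) = (-1314 - 1*(-989)) - 30 = (-1314 + 989) - 30 = -325 - 30 = -355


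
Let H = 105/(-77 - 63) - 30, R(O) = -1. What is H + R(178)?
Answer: -127/4 ≈ -31.750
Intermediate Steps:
H = -123/4 (H = 105/(-140) - 30 = 105*(-1/140) - 30 = -3/4 - 30 = -123/4 ≈ -30.750)
H + R(178) = -123/4 - 1 = -127/4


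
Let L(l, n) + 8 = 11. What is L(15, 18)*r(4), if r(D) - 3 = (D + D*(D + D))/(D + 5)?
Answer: 21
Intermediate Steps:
L(l, n) = 3 (L(l, n) = -8 + 11 = 3)
r(D) = 3 + (D + 2*D²)/(5 + D) (r(D) = 3 + (D + D*(D + D))/(D + 5) = 3 + (D + D*(2*D))/(5 + D) = 3 + (D + 2*D²)/(5 + D))
L(15, 18)*r(4) = 3*((15 + 2*4² + 4*4)/(5 + 4)) = 3*((15 + 2*16 + 16)/9) = 3*((15 + 32 + 16)/9) = 3*((⅑)*63) = 3*7 = 21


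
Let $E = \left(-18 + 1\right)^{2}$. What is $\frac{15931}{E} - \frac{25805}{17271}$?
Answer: $\frac{267686656}{4991319} \approx 53.63$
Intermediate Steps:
$E = 289$ ($E = \left(-17\right)^{2} = 289$)
$\frac{15931}{E} - \frac{25805}{17271} = \frac{15931}{289} - \frac{25805}{17271} = \frac{267686656}{4991319}$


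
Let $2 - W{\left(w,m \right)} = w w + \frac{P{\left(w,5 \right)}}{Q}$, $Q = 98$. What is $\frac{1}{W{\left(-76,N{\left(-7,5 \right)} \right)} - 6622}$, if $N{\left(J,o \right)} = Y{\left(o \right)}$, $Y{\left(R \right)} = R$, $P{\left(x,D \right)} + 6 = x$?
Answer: $- \frac{49}{607363} \approx -8.0677 \cdot 10^{-5}$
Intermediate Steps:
$P{\left(x,D \right)} = -6 + x$
$N{\left(J,o \right)} = o$
$W{\left(w,m \right)} = \frac{101}{49} - w^{2} - \frac{w}{98}$ ($W{\left(w,m \right)} = 2 - \left(w w + \frac{-6 + w}{98}\right) = 2 - \left(w^{2} + \left(-6 + w\right) \frac{1}{98}\right) = 2 - \left(w^{2} + \left(- \frac{3}{49} + \frac{w}{98}\right)\right) = 2 - \left(- \frac{3}{49} + w^{2} + \frac{w}{98}\right) = \frac{101}{49} - w^{2} - \frac{w}{98}$)
$\frac{1}{W{\left(-76,N{\left(-7,5 \right)} \right)} - 6622} = \frac{1}{\left(\frac{101}{49} - \left(-76\right)^{2} - - \frac{38}{49}\right) - 6622} = \frac{1}{\left(\frac{101}{49} - 5776 + \frac{38}{49}\right) - 6622} = \frac{1}{- \frac{282885}{49} - 6622} = \frac{1}{- \frac{607363}{49}} = - \frac{49}{607363}$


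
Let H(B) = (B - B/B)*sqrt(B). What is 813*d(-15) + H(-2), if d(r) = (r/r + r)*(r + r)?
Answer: 341460 - 3*I*sqrt(2) ≈ 3.4146e+5 - 4.2426*I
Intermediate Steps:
d(r) = 2*r*(1 + r) (d(r) = (1 + r)*(2*r) = 2*r*(1 + r))
H(B) = sqrt(B)*(-1 + B) (H(B) = (B - 1*1)*sqrt(B) = (B - 1)*sqrt(B) = (-1 + B)*sqrt(B) = sqrt(B)*(-1 + B))
813*d(-15) + H(-2) = 813*(2*(-15)*(1 - 15)) + sqrt(-2)*(-1 - 2) = 813*(2*(-15)*(-14)) + (I*sqrt(2))*(-3) = 813*420 - 3*I*sqrt(2) = 341460 - 3*I*sqrt(2)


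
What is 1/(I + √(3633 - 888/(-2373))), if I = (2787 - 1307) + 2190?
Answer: 2902970/10651025901 - √2273333209/10651025901 ≈ 0.00026808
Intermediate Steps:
I = 3670 (I = 1480 + 2190 = 3670)
1/(I + √(3633 - 888/(-2373))) = 1/(3670 + √(3633 - 888/(-2373))) = 1/(3670 + √(3633 - 888*(-1/2373))) = 1/(3670 + √(3633 + 296/791)) = 1/(3670 + √(2873999/791)) = 1/(3670 + √2273333209/791)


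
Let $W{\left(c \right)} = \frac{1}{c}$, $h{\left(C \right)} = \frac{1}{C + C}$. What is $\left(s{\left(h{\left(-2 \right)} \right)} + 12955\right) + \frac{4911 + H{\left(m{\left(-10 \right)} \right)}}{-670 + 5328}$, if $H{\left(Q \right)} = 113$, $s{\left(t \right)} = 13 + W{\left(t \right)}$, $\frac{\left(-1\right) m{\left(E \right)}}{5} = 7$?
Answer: $\frac{30195668}{2329} \approx 12965.0$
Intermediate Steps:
$m{\left(E \right)} = -35$ ($m{\left(E \right)} = \left(-5\right) 7 = -35$)
$h{\left(C \right)} = \frac{1}{2 C}$
$s{\left(t \right)} = 13 + \frac{1}{t}$
$\left(s{\left(h{\left(-2 \right)} \right)} + 12955\right) + \frac{4911 + H{\left(m{\left(-10 \right)} \right)}}{-670 + 5328} = \left(\left(13 + \frac{1}{\frac{1}{2} \frac{1}{-2}}\right) + 12955\right) + \frac{4911 + 113}{-670 + 5328} = \left(\left(13 + \frac{1}{\frac{1}{2} \left(- \frac{1}{2}\right)}\right) + 12955\right) + \frac{5024}{4658} = \left(\left(13 + \frac{1}{- \frac{1}{4}}\right) + 12955\right) + 5024 \cdot \frac{1}{4658} = \left(\left(13 - 4\right) + 12955\right) + \frac{2512}{2329} = \left(9 + 12955\right) + \frac{2512}{2329} = 12964 + \frac{2512}{2329} = \frac{30195668}{2329}$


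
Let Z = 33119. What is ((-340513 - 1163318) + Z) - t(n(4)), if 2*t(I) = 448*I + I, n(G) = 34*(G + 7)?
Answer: -1554675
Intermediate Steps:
n(G) = 238 + 34*G (n(G) = 34*(7 + G) = 238 + 34*G)
t(I) = 449*I/2 (t(I) = (448*I + I)/2 = (449*I)/2 = 449*I/2)
((-340513 - 1163318) + Z) - t(n(4)) = ((-340513 - 1163318) + 33119) - 449*(238 + 34*4)/2 = (-1503831 + 33119) - 449*(238 + 136)/2 = -1470712 - 449*374/2 = -1470712 - 1*83963 = -1470712 - 83963 = -1554675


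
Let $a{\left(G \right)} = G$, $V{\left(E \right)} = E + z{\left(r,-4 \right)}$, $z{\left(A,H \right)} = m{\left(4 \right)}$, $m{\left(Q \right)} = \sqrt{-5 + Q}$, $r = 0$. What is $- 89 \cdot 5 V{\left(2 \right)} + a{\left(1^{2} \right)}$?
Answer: $-889 - 445 i \approx -889.0 - 445.0 i$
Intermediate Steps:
$z{\left(A,H \right)} = i$ ($z{\left(A,H \right)} = \sqrt{-5 + 4} = \sqrt{-1} = i$)
$V{\left(E \right)} = i + E$ ($V{\left(E \right)} = E + i = i + E$)
$- 89 \cdot 5 V{\left(2 \right)} + a{\left(1^{2} \right)} = - 89 \cdot 5 \left(i + 2\right) + 1^{2} = - 89 \cdot 5 \left(2 + i\right) + 1 = - 89 \left(10 + 5 i\right) + 1 = \left(-890 - 445 i\right) + 1 = -889 - 445 i$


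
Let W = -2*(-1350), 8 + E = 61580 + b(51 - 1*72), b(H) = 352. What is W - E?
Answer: -59224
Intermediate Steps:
E = 61924 (E = -8 + (61580 + 352) = -8 + 61932 = 61924)
W = 2700
W - E = 2700 - 1*61924 = 2700 - 61924 = -59224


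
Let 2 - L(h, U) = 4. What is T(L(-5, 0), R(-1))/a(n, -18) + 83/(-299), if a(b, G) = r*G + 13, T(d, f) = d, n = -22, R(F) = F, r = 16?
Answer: -22227/82225 ≈ -0.27032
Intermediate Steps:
L(h, U) = -2 (L(h, U) = 2 - 1*4 = 2 - 4 = -2)
a(b, G) = 13 + 16*G (a(b, G) = 16*G + 13 = 13 + 16*G)
T(L(-5, 0), R(-1))/a(n, -18) + 83/(-299) = -2/(13 + 16*(-18)) + 83/(-299) = -2/(13 - 288) + 83*(-1/299) = -2/(-275) - 83/299 = -2*(-1/275) - 83/299 = 2/275 - 83/299 = -22227/82225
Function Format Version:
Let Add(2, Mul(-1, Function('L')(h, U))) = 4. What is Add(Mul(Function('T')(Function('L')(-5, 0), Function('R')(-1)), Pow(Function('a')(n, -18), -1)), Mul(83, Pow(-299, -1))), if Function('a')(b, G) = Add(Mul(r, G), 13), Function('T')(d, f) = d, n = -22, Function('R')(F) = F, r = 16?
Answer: Rational(-22227, 82225) ≈ -0.27032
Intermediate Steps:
Function('L')(h, U) = -2 (Function('L')(h, U) = Add(2, Mul(-1, 4)) = Add(2, -4) = -2)
Function('a')(b, G) = Add(13, Mul(16, G)) (Function('a')(b, G) = Add(Mul(16, G), 13) = Add(13, Mul(16, G)))
Add(Mul(Function('T')(Function('L')(-5, 0), Function('R')(-1)), Pow(Function('a')(n, -18), -1)), Mul(83, Pow(-299, -1))) = Add(Mul(-2, Pow(Add(13, Mul(16, -18)), -1)), Mul(83, Pow(-299, -1))) = Add(Mul(-2, Pow(Add(13, -288), -1)), Mul(83, Rational(-1, 299))) = Add(Mul(-2, Pow(-275, -1)), Rational(-83, 299)) = Add(Mul(-2, Rational(-1, 275)), Rational(-83, 299)) = Add(Rational(2, 275), Rational(-83, 299)) = Rational(-22227, 82225)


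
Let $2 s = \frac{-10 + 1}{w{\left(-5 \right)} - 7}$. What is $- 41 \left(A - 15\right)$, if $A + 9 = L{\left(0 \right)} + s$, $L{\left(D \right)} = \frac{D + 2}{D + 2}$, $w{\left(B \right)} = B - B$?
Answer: $\frac{12833}{14} \approx 916.64$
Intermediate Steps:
$w{\left(B \right)} = 0$
$s = \frac{9}{14}$ ($s = \frac{\left(-10 + 1\right) \frac{1}{0 - 7}}{2} = \frac{\left(-9\right) \frac{1}{-7}}{2} = \frac{\left(-9\right) \left(- \frac{1}{7}\right)}{2} = \frac{1}{2} \cdot \frac{9}{7} = \frac{9}{14} \approx 0.64286$)
$L{\left(D \right)} = 1$ ($L{\left(D \right)} = \frac{2 + D}{2 + D} = 1$)
$A = - \frac{103}{14}$ ($A = -9 + \left(1 + \frac{9}{14}\right) = -9 + \frac{23}{14} = - \frac{103}{14} \approx -7.3571$)
$- 41 \left(A - 15\right) = - 41 \left(- \frac{103}{14} - 15\right) = \left(-41\right) \left(- \frac{313}{14}\right) = \frac{12833}{14}$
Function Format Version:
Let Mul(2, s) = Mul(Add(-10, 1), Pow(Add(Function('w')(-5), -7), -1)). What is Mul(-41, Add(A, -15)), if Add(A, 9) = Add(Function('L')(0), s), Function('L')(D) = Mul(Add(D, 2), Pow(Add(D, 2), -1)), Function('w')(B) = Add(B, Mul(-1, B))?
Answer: Rational(12833, 14) ≈ 916.64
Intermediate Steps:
Function('w')(B) = 0
s = Rational(9, 14) (s = Mul(Rational(1, 2), Mul(Add(-10, 1), Pow(Add(0, -7), -1))) = Mul(Rational(1, 2), Mul(-9, Pow(-7, -1))) = Mul(Rational(1, 2), Mul(-9, Rational(-1, 7))) = Mul(Rational(1, 2), Rational(9, 7)) = Rational(9, 14) ≈ 0.64286)
Function('L')(D) = 1 (Function('L')(D) = Mul(Add(2, D), Pow(Add(2, D), -1)) = 1)
A = Rational(-103, 14) (A = Add(-9, Add(1, Rational(9, 14))) = Add(-9, Rational(23, 14)) = Rational(-103, 14) ≈ -7.3571)
Mul(-41, Add(A, -15)) = Mul(-41, Add(Rational(-103, 14), -15)) = Mul(-41, Rational(-313, 14)) = Rational(12833, 14)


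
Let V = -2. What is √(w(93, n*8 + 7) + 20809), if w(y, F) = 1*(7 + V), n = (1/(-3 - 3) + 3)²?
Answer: √20814 ≈ 144.27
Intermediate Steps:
n = 289/36 (n = (1/(-6) + 3)² = (-⅙ + 3)² = (17/6)² = 289/36 ≈ 8.0278)
w(y, F) = 5 (w(y, F) = 1*(7 - 2) = 1*5 = 5)
√(w(93, n*8 + 7) + 20809) = √(5 + 20809) = √20814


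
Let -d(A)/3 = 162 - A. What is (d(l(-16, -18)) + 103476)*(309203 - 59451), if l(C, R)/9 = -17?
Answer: 25607322312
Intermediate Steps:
l(C, R) = -153 (l(C, R) = 9*(-17) = -153)
d(A) = -486 + 3*A (d(A) = -3*(162 - A) = -486 + 3*A)
(d(l(-16, -18)) + 103476)*(309203 - 59451) = ((-486 + 3*(-153)) + 103476)*(309203 - 59451) = ((-486 - 459) + 103476)*249752 = (-945 + 103476)*249752 = 102531*249752 = 25607322312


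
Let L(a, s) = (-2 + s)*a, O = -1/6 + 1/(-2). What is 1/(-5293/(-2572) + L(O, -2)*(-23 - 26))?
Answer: -7716/992345 ≈ -0.0077755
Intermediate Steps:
O = -⅔ (O = -1*⅙ + 1*(-½) = -⅙ - ½ = -⅔ ≈ -0.66667)
L(a, s) = a*(-2 + s)
1/(-5293/(-2572) + L(O, -2)*(-23 - 26)) = 1/(-5293/(-2572) + (-2*(-2 - 2)/3)*(-23 - 26)) = 1/(-5293*(-1/2572) - ⅔*(-4)*(-49)) = 1/(5293/2572 + (8/3)*(-49)) = 1/(5293/2572 - 392/3) = 1/(-992345/7716) = -7716/992345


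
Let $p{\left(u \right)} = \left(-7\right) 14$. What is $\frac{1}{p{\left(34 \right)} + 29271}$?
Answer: $\frac{1}{29173} \approx 3.4278 \cdot 10^{-5}$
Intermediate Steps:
$p{\left(u \right)} = -98$
$\frac{1}{p{\left(34 \right)} + 29271} = \frac{1}{-98 + 29271} = \frac{1}{29173}$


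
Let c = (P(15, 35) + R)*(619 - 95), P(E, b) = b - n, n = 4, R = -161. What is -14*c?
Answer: 953680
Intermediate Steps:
P(E, b) = -4 + b (P(E, b) = b - 1*4 = b - 4 = -4 + b)
c = -68120 (c = ((-4 + 35) - 161)*(619 - 95) = (31 - 161)*524 = -130*524 = -68120)
-14*c = -14*(-68120) = 953680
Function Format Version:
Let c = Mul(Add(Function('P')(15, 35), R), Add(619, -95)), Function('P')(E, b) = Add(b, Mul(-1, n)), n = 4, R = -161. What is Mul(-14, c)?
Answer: 953680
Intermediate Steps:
Function('P')(E, b) = Add(-4, b) (Function('P')(E, b) = Add(b, Mul(-1, 4)) = Add(b, -4) = Add(-4, b))
c = -68120 (c = Mul(Add(Add(-4, 35), -161), Add(619, -95)) = Mul(Add(31, -161), 524) = Mul(-130, 524) = -68120)
Mul(-14, c) = Mul(-14, -68120) = 953680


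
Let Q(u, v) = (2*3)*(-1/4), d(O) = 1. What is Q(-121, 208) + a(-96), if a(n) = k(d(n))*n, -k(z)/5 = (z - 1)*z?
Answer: -3/2 ≈ -1.5000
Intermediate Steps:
Q(u, v) = -3/2 (Q(u, v) = 6*(-1*¼) = 6*(-¼) = -3/2)
k(z) = -5*z*(-1 + z) (k(z) = -5*(z - 1)*z = -5*(-1 + z)*z = -5*z*(-1 + z))
a(n) = 0 (a(n) = (5*1*(1 - 1*1))*n = (5*1*(1 - 1))*n = (5*1*0)*n = 0*n = 0)
Q(-121, 208) + a(-96) = -3/2 + 0 = -3/2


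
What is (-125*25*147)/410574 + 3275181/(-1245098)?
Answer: -159722588137/42600405521 ≈ -3.7493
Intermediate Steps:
(-125*25*147)/410574 + 3275181/(-1245098) = -3125*147*(1/410574) + 3275181*(-1/1245098) = -459375*1/410574 - 3275181/1245098 = -153125/136858 - 3275181/1245098 = -159722588137/42600405521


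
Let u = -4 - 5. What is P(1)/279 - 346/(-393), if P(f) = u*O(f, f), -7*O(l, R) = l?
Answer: 75475/85281 ≈ 0.88502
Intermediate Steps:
O(l, R) = -l/7
u = -9
P(f) = 9*f/7 (P(f) = -(-9)*f/7 = 9*f/7)
P(1)/279 - 346/(-393) = ((9/7)*1)/279 - 346/(-393) = (9/7)*(1/279) - 346*(-1/393) = 1/217 + 346/393 = 75475/85281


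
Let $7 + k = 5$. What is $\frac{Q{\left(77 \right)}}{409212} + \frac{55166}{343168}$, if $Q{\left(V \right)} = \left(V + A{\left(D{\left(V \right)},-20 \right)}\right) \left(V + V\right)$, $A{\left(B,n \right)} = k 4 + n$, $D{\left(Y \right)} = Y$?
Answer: $\frac{3145516865}{17553557952} \approx 0.1792$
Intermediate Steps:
$k = -2$ ($k = -7 + 5 = -2$)
$A{\left(B,n \right)} = -8 + n$ ($A{\left(B,n \right)} = \left(-2\right) 4 + n = -8 + n$)
$Q{\left(V \right)} = 2 V \left(-28 + V\right)$ ($Q{\left(V \right)} = \left(V - 28\right) \left(V + V\right) = \left(V - 28\right) 2 V = \left(-28 + V\right) 2 V = 2 V \left(-28 + V\right)$)
$\frac{Q{\left(77 \right)}}{409212} + \frac{55166}{343168} = \frac{2 \cdot 77 \left(-28 + 77\right)}{409212} + \frac{55166}{343168} = 2 \cdot 77 \cdot 49 \cdot \frac{1}{409212} + 55166 \cdot \frac{1}{343168} = 7546 \cdot \frac{1}{409212} + \frac{27583}{171584} = \frac{3773}{204606} + \frac{27583}{171584} = \frac{3145516865}{17553557952}$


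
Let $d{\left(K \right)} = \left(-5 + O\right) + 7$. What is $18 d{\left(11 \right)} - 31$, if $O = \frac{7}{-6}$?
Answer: $-16$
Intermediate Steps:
$O = - \frac{7}{6}$ ($O = 7 \left(- \frac{1}{6}\right) = - \frac{7}{6} \approx -1.1667$)
$d{\left(K \right)} = \frac{5}{6}$ ($d{\left(K \right)} = \left(-5 - \frac{7}{6}\right) + 7 = - \frac{37}{6} + 7 = \frac{5}{6}$)
$18 d{\left(11 \right)} - 31 = 18 \cdot \frac{5}{6} - 31 = 15 - 31 = -16$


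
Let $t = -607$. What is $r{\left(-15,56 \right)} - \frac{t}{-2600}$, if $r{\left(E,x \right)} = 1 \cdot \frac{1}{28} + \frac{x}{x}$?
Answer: $\frac{14601}{18200} \approx 0.80225$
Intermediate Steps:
$r{\left(E,x \right)} = \frac{29}{28}$ ($r{\left(E,x \right)} = 1 \cdot \frac{1}{28} + 1 = \frac{1}{28} + 1 = \frac{29}{28}$)
$r{\left(-15,56 \right)} - \frac{t}{-2600} = \frac{29}{28} - - \frac{607}{-2600} = \frac{29}{28} - \left(-607\right) \left(- \frac{1}{2600}\right) = \frac{29}{28} - \frac{607}{2600} = \frac{14601}{18200}$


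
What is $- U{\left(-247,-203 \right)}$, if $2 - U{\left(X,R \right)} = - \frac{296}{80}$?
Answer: $- \frac{57}{10} \approx -5.7$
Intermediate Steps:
$U{\left(X,R \right)} = \frac{57}{10}$ ($U{\left(X,R \right)} = 2 - - \frac{296}{80} = 2 - \left(-296\right) \frac{1}{80} = 2 - - \frac{37}{10} = 2 + \frac{37}{10} = \frac{57}{10}$)
$- U{\left(-247,-203 \right)} = \left(-1\right) \frac{57}{10} = - \frac{57}{10}$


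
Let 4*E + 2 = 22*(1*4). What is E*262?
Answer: 5633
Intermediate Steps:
E = 43/2 (E = -½ + (22*(1*4))/4 = -½ + (22*4)/4 = -½ + (¼)*88 = -½ + 22 = 43/2 ≈ 21.500)
E*262 = (43/2)*262 = 5633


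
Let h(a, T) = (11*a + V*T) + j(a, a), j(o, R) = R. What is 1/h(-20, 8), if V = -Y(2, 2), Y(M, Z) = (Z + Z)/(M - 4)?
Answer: -1/224 ≈ -0.0044643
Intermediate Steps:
Y(M, Z) = 2*Z/(-4 + M) (Y(M, Z) = (2*Z)/(-4 + M) = 2*Z/(-4 + M))
V = 2 (V = -2*2/(-4 + 2) = -2*2/(-2) = -2*2*(-1)/2 = -1*(-2) = 2)
h(a, T) = 2*T + 12*a (h(a, T) = (11*a + 2*T) + a = (2*T + 11*a) + a = 2*T + 12*a)
1/h(-20, 8) = 1/(2*8 + 12*(-20)) = 1/(16 - 240) = 1/(-224) = -1/224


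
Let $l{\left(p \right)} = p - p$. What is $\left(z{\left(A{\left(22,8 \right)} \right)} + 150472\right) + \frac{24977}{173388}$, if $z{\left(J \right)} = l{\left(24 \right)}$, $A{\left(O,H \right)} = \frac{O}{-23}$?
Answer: $\frac{26090064113}{173388} \approx 1.5047 \cdot 10^{5}$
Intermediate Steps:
$A{\left(O,H \right)} = - \frac{O}{23}$ ($A{\left(O,H \right)} = O \left(- \frac{1}{23}\right) = - \frac{O}{23}$)
$l{\left(p \right)} = 0$
$z{\left(J \right)} = 0$
$\left(z{\left(A{\left(22,8 \right)} \right)} + 150472\right) + \frac{24977}{173388} = \left(0 + 150472\right) + \frac{24977}{173388} = 150472 + 24977 \cdot \frac{1}{173388} = 150472 + \frac{24977}{173388} = \frac{26090064113}{173388}$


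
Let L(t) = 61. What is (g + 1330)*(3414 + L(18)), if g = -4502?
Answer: -11022700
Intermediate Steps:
(g + 1330)*(3414 + L(18)) = (-4502 + 1330)*(3414 + 61) = -3172*3475 = -11022700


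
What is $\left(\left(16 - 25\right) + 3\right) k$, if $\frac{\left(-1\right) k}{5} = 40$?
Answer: $1200$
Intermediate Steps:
$k = -200$ ($k = \left(-5\right) 40 = -200$)
$\left(\left(16 - 25\right) + 3\right) k = \left(\left(16 - 25\right) + 3\right) \left(-200\right) = \left(-9 + 3\right) \left(-200\right) = \left(-6\right) \left(-200\right) = 1200$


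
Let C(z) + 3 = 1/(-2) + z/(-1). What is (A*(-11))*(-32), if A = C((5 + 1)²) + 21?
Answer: -6512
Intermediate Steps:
C(z) = -7/2 - z (C(z) = -3 + (1/(-2) + z/(-1)) = -3 + (1*(-½) + z*(-1)) = -3 + (-½ - z) = -7/2 - z)
A = -37/2 (A = (-7/2 - (5 + 1)²) + 21 = (-7/2 - 1*6²) + 21 = (-7/2 - 1*36) + 21 = (-7/2 - 36) + 21 = -79/2 + 21 = -37/2 ≈ -18.500)
(A*(-11))*(-32) = -37/2*(-11)*(-32) = (407/2)*(-32) = -6512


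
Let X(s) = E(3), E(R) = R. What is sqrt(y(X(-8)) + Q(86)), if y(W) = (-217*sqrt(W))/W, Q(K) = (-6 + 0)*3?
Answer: sqrt(-162 - 651*sqrt(3))/3 ≈ 11.97*I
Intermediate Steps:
Q(K) = -18 (Q(K) = -6*3 = -18)
X(s) = 3
y(W) = -217/sqrt(W)
sqrt(y(X(-8)) + Q(86)) = sqrt(-217*sqrt(3)/3 - 18) = sqrt(-18 - 217*sqrt(3)/3)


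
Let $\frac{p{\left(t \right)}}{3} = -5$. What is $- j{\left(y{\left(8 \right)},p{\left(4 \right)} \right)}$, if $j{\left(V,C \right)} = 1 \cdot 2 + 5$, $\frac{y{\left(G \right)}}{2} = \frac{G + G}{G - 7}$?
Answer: $-7$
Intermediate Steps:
$p{\left(t \right)} = -15$ ($p{\left(t \right)} = 3 \left(-5\right) = -15$)
$y{\left(G \right)} = \frac{4 G}{-7 + G}$ ($y{\left(G \right)} = 2 \frac{G + G}{G - 7} = 2 \frac{2 G}{-7 + G} = \frac{4 G}{-7 + G}$)
$j{\left(V,C \right)} = 7$ ($j{\left(V,C \right)} = 2 + 5 = 7$)
$- j{\left(y{\left(8 \right)},p{\left(4 \right)} \right)} = \left(-1\right) 7 = -7$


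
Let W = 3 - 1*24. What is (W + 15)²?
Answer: 36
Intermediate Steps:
W = -21 (W = 3 - 24 = -21)
(W + 15)² = (-21 + 15)² = (-6)² = 36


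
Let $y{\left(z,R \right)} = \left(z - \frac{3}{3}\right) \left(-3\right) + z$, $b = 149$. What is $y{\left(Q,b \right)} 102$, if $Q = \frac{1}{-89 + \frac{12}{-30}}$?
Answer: $\frac{45934}{149} \approx 308.28$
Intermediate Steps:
$Q = - \frac{5}{447}$ ($Q = \frac{1}{-89 + 12 \left(- \frac{1}{30}\right)} = \frac{1}{-89 - \frac{2}{5}} = \frac{1}{- \frac{447}{5}} = - \frac{5}{447} \approx -0.011186$)
$y{\left(z,R \right)} = 3 - 2 z$ ($y{\left(z,R \right)} = \left(z - 1\right) \left(-3\right) + z = \left(-1 + z\right) \left(-3\right) + z = \left(3 - 3 z\right) + z = 3 - 2 z$)
$y{\left(Q,b \right)} 102 = \left(3 - - \frac{10}{447}\right) 102 = \left(3 + \frac{10}{447}\right) 102 = \frac{1351}{447} \cdot 102 = \frac{45934}{149}$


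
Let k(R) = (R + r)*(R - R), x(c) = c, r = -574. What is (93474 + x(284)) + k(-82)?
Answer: 93758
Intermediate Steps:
k(R) = 0 (k(R) = (R - 574)*(R - R) = (-574 + R)*0 = 0)
(93474 + x(284)) + k(-82) = (93474 + 284) + 0 = 93758 + 0 = 93758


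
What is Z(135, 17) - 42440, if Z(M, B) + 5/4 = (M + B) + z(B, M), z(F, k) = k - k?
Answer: -169157/4 ≈ -42289.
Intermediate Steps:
z(F, k) = 0
Z(M, B) = -5/4 + B + M (Z(M, B) = -5/4 + ((M + B) + 0) = -5/4 + ((B + M) + 0) = -5/4 + (B + M) = -5/4 + B + M)
Z(135, 17) - 42440 = (-5/4 + 17 + 135) - 42440 = 603/4 - 42440 = -169157/4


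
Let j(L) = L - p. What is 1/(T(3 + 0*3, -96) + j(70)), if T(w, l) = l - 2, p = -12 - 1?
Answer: -1/15 ≈ -0.066667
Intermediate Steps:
p = -13
j(L) = 13 + L (j(L) = L - 1*(-13) = L + 13 = 13 + L)
T(w, l) = -2 + l
1/(T(3 + 0*3, -96) + j(70)) = 1/((-2 - 96) + (13 + 70)) = 1/(-98 + 83) = 1/(-15) = -1/15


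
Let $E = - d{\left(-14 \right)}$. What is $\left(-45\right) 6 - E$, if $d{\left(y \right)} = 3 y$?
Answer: $-312$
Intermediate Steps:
$E = 42$ ($E = - 3 \left(-14\right) = \left(-1\right) \left(-42\right) = 42$)
$\left(-45\right) 6 - E = \left(-45\right) 6 - 42 = -270 - 42 = -312$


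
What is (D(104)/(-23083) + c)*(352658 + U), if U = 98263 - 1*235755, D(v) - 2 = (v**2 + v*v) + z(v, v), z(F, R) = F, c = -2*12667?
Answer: -125830466772360/23083 ≈ -5.4512e+9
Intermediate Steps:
c = -25334
D(v) = 2 + v + 2*v**2 (D(v) = 2 + ((v**2 + v*v) + v) = 2 + ((v**2 + v**2) + v) = 2 + (2*v**2 + v) = 2 + (v + 2*v**2) = 2 + v + 2*v**2)
U = -137492 (U = 98263 - 235755 = -137492)
(D(104)/(-23083) + c)*(352658 + U) = ((2 + 104 + 2*104**2)/(-23083) - 25334)*(352658 - 137492) = ((2 + 104 + 2*10816)*(-1/23083) - 25334)*215166 = ((2 + 104 + 21632)*(-1/23083) - 25334)*215166 = (21738*(-1/23083) - 25334)*215166 = (-21738/23083 - 25334)*215166 = -584806460/23083*215166 = -125830466772360/23083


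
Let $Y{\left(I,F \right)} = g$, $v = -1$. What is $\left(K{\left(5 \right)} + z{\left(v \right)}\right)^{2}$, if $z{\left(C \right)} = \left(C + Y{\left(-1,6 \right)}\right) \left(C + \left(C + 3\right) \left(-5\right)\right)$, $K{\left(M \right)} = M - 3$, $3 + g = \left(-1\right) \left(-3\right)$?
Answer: $169$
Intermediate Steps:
$g = 0$ ($g = -3 - -3 = -3 + 3 = 0$)
$Y{\left(I,F \right)} = 0$
$K{\left(M \right)} = -3 + M$ ($K{\left(M \right)} = M - 3 = -3 + M$)
$z{\left(C \right)} = C \left(-15 - 4 C\right)$ ($z{\left(C \right)} = \left(C + 0\right) \left(C + \left(C + 3\right) \left(-5\right)\right) = C \left(C + \left(3 + C\right) \left(-5\right)\right) = C \left(C - \left(15 + 5 C\right)\right) = C \left(-15 - 4 C\right)$)
$\left(K{\left(5 \right)} + z{\left(v \right)}\right)^{2} = \left(\left(-3 + 5\right) - \left(-15 - -4\right)\right)^{2} = \left(2 - \left(-15 + 4\right)\right)^{2} = \left(2 - -11\right)^{2} = \left(2 + 11\right)^{2} = 13^{2} = 169$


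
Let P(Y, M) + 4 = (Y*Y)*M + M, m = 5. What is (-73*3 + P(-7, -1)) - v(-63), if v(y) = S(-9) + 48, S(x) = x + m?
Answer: -317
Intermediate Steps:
S(x) = 5 + x (S(x) = x + 5 = 5 + x)
P(Y, M) = -4 + M + M*Y² (P(Y, M) = -4 + ((Y*Y)*M + M) = -4 + (Y²*M + M) = -4 + (M*Y² + M) = -4 + (M + M*Y²) = -4 + M + M*Y²)
v(y) = 44 (v(y) = (5 - 9) + 48 = -4 + 48 = 44)
(-73*3 + P(-7, -1)) - v(-63) = (-73*3 + (-4 - 1 - 1*(-7)²)) - 1*44 = (-219 + (-4 - 1 - 1*49)) - 44 = (-219 + (-4 - 1 - 49)) - 44 = (-219 - 54) - 44 = -273 - 44 = -317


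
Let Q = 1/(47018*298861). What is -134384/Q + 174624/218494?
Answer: -1927998549922763056/1021 ≈ -1.8883e+15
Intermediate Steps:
Q = 1/14051846498 (Q = (1/47018)*(1/298861) = 1/14051846498 ≈ 7.1165e-11)
-134384/Q + 174624/218494 = -134384/1/14051846498 + 174624/218494 = -134384*14051846498 + 174624*(1/218494) = -1888343339787232 + 816/1021 = -1927998549922763056/1021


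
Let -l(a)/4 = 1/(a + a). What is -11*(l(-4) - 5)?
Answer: 99/2 ≈ 49.500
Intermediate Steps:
l(a) = -2/a (l(a) = -4/(a + a) = -4*1/(2*a) = -2/a)
-11*(l(-4) - 5) = -11*(-2/(-4) - 5) = -11*(-2*(-¼) - 5) = -11*(½ - 5) = -11*(-9/2) = 99/2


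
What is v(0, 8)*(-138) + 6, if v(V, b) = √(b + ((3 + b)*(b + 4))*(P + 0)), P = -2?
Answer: 6 - 2208*I ≈ 6.0 - 2208.0*I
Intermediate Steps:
v(V, b) = √(b - 2*(3 + b)*(4 + b)) (v(V, b) = √(b + ((3 + b)*(b + 4))*(-2 + 0)) = √(b + ((3 + b)*(4 + b))*(-2)) = √(b - 2*(3 + b)*(4 + b)))
v(0, 8)*(-138) + 6 = √(-24 - 13*8 - 2*8²)*(-138) + 6 = √(-24 - 104 - 2*64)*(-138) + 6 = √(-24 - 104 - 128)*(-138) + 6 = √(-256)*(-138) + 6 = (16*I)*(-138) + 6 = -2208*I + 6 = 6 - 2208*I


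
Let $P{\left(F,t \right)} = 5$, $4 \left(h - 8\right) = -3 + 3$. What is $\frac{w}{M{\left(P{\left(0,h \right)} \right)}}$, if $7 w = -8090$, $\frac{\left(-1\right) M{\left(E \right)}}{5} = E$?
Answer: $\frac{1618}{35} \approx 46.229$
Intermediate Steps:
$h = 8$ ($h = 8 + \frac{-3 + 3}{4} = 8 + \frac{1}{4} \cdot 0 = 8 + 0 = 8$)
$M{\left(E \right)} = - 5 E$
$w = - \frac{8090}{7}$ ($w = \frac{1}{7} \left(-8090\right) = - \frac{8090}{7} \approx -1155.7$)
$\frac{w}{M{\left(P{\left(0,h \right)} \right)}} = - \frac{8090}{7 \left(\left(-5\right) 5\right)} = - \frac{8090}{7 \left(-25\right)} = \left(- \frac{8090}{7}\right) \left(- \frac{1}{25}\right) = \frac{1618}{35}$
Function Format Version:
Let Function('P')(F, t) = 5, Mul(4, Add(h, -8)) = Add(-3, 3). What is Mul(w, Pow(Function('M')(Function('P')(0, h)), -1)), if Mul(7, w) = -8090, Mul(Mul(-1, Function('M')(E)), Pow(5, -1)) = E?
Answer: Rational(1618, 35) ≈ 46.229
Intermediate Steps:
h = 8 (h = Add(8, Mul(Rational(1, 4), Add(-3, 3))) = Add(8, Mul(Rational(1, 4), 0)) = Add(8, 0) = 8)
Function('M')(E) = Mul(-5, E)
w = Rational(-8090, 7) (w = Mul(Rational(1, 7), -8090) = Rational(-8090, 7) ≈ -1155.7)
Mul(w, Pow(Function('M')(Function('P')(0, h)), -1)) = Mul(Rational(-8090, 7), Pow(Mul(-5, 5), -1)) = Mul(Rational(-8090, 7), Pow(-25, -1)) = Mul(Rational(-8090, 7), Rational(-1, 25)) = Rational(1618, 35)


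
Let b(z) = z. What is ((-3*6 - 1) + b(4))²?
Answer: 225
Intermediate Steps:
((-3*6 - 1) + b(4))² = ((-3*6 - 1) + 4)² = ((-18 - 1) + 4)² = (-19 + 4)² = (-15)² = 225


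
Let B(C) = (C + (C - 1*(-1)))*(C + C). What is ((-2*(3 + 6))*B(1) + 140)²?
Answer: 1024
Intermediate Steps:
B(C) = 2*C*(1 + 2*C) (B(C) = (C + (C + 1))*(2*C) = (C + (1 + C))*(2*C) = (1 + 2*C)*(2*C) = 2*C*(1 + 2*C))
((-2*(3 + 6))*B(1) + 140)² = ((-2*(3 + 6))*(2*1*(1 + 2*1)) + 140)² = ((-2*9)*(2*1*(1 + 2)) + 140)² = (-36*3 + 140)² = (-18*6 + 140)² = (-108 + 140)² = 32² = 1024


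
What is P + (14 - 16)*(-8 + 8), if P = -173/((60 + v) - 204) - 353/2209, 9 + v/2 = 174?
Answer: -447815/410874 ≈ -1.0899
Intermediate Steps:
v = 330 (v = -18 + 2*174 = -18 + 348 = 330)
P = -447815/410874 (P = -173/((60 + 330) - 204) - 353/2209 = -173/(390 - 204) - 353*1/2209 = -173/186 - 353/2209 = -447815/410874 ≈ -1.0899)
P + (14 - 16)*(-8 + 8) = -447815/410874 + (14 - 16)*(-8 + 8) = -447815/410874 - 2*0 = -447815/410874 + 0 = -447815/410874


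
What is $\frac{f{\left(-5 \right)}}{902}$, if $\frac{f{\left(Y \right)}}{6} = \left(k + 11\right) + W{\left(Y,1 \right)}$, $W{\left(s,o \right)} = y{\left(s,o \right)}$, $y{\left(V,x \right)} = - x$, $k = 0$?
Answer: $\frac{30}{451} \approx 0.066519$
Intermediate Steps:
$W{\left(s,o \right)} = - o$
$f{\left(Y \right)} = 60$ ($f{\left(Y \right)} = 6 \left(\left(0 + 11\right) - 1\right) = 6 \left(11 - 1\right) = 6 \cdot 10 = 60$)
$\frac{f{\left(-5 \right)}}{902} = \frac{60}{902} = 60 \cdot \frac{1}{902} = \frac{30}{451}$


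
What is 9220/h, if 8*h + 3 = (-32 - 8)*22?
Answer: -73760/883 ≈ -83.533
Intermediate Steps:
h = -883/8 (h = -3/8 + ((-32 - 8)*22)/8 = -3/8 + (-40*22)/8 = -3/8 + (⅛)*(-880) = -3/8 - 110 = -883/8 ≈ -110.38)
9220/h = 9220/(-883/8) = 9220*(-8/883) = -73760/883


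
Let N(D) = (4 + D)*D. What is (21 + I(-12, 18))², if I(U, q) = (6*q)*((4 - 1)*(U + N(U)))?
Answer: 741854169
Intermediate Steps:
N(D) = D*(4 + D)
I(U, q) = 6*q*(3*U + 3*U*(4 + U)) (I(U, q) = (6*q)*((4 - 1)*(U + U*(4 + U))) = (6*q)*(3*(U + U*(4 + U))) = (6*q)*(3*U + 3*U*(4 + U)) = 6*q*(3*U + 3*U*(4 + U)))
(21 + I(-12, 18))² = (21 + 18*(-12)*18*(5 - 12))² = (21 + 18*(-12)*18*(-7))² = (21 + 27216)² = 27237² = 741854169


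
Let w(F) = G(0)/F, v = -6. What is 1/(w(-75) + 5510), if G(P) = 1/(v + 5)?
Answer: 75/413251 ≈ 0.00018149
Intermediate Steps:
G(P) = -1 (G(P) = 1/(-6 + 5) = 1/(-1) = -1)
w(F) = -1/F
1/(w(-75) + 5510) = 1/(-1/(-75) + 5510) = 1/(-1*(-1/75) + 5510) = 1/(1/75 + 5510) = 1/(413251/75) = 75/413251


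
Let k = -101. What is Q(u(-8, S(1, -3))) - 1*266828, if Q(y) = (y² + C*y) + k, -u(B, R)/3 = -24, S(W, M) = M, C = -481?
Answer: -296377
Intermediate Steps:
u(B, R) = 72 (u(B, R) = -3*(-24) = 72)
Q(y) = -101 + y² - 481*y (Q(y) = (y² - 481*y) - 101 = -101 + y² - 481*y)
Q(u(-8, S(1, -3))) - 1*266828 = (-101 + 72² - 481*72) - 1*266828 = (-101 + 5184 - 34632) - 266828 = -29549 - 266828 = -296377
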